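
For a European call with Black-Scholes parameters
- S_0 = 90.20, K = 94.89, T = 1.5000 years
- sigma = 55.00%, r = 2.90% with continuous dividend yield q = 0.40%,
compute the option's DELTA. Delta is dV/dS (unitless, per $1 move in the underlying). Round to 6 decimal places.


Answer: Delta = 0.620728

Derivation:
d1 = 0.3172254017; d2 = -0.3563842776
phi(d1) = 0.3793657457; exp(-qT) = 0.9940179641; exp(-rT) = 0.9574325541
N(d1) = 0.6244637116
Delta = exp(-qT) * N(d1) = 0.9940179641 * 0.6244637116 = 0.620728


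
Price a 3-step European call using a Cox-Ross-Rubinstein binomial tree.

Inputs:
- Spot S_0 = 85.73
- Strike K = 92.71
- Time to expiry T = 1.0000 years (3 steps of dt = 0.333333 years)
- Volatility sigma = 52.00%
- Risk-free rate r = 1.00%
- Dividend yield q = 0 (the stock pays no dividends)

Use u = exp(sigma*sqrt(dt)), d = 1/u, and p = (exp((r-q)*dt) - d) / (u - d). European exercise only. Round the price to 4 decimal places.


dt = T/N = 0.333333
u = exp(sigma*sqrt(dt)) = 1.350159; d = 1/u = 0.740654
p = (exp((r-q)*dt) - d) / (u - d) = 0.430981
Discount per step: exp(-r*dt) = 0.996672
Stock lattice S(k, i) with i counting down-moves:
  k=0: S(0,0) = 85.7300
  k=1: S(1,0) = 115.7491; S(1,1) = 63.4962
  k=2: S(2,0) = 156.2797; S(2,1) = 85.7300; S(2,2) = 47.0287
  k=3: S(3,0) = 211.0023; S(3,1) = 115.7491; S(3,2) = 63.4962; S(3,3) = 34.8320
Terminal payoffs V(N, i) = max(S_T - K, 0):
  V(3,0) = 118.292344; V(3,1) = 23.039105; V(3,2) = 0.000000; V(3,3) = 0.000000
Backward induction: V(k, i) = exp(-r*dt) * [p * V(k+1, i) + (1-p) * V(k+1, i+1)].
  V(2,0) = exp(-r*dt) * [p*118.292344 + (1-p)*23.039105] = 63.878180
  V(2,1) = exp(-r*dt) * [p*23.039105 + (1-p)*0.000000] = 9.896379
  V(2,2) = exp(-r*dt) * [p*0.000000 + (1-p)*0.000000] = 0.000000
  V(1,0) = exp(-r*dt) * [p*63.878180 + (1-p)*9.896379] = 33.051167
  V(1,1) = exp(-r*dt) * [p*9.896379 + (1-p)*0.000000] = 4.250960
  V(0,0) = exp(-r*dt) * [p*33.051167 + (1-p)*4.250960] = 16.607857

Answer: Price = V(0,0) = 16.6079


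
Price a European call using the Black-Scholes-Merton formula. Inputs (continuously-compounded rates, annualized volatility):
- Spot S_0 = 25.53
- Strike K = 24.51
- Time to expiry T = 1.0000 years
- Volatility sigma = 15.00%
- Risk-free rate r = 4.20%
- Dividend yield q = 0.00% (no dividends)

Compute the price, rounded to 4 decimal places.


d1 = (ln(S/K) + (r - q + 0.5*sigma^2) * T) / (sigma * sqrt(T)) = 0.62682022
d2 = d1 - sigma * sqrt(T) = 0.47682022
exp(-rT) = 0.95886978; exp(-qT) = 1.00000000
C = S_0 * exp(-qT) * N(d1) - K * exp(-rT) * N(d2)
N(d1) = 0.73461146; N(d2) = 0.68325493
C = 25.5300 * 1.00000000 * 0.73461146 - 24.5100 * 0.95886978 * 0.68325493 = 2.6968

Answer: Price = 2.6968


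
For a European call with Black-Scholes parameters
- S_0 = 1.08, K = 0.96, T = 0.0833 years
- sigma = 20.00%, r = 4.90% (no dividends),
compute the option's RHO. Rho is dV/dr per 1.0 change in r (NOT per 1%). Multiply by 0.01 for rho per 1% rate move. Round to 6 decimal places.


Answer: Rho = 0.078156

Derivation:
d1 = 2.1400431560; d2 = 2.0823196772
phi(d1) = 0.0404038223; exp(-qT) = 1.0000000000; exp(-rT) = 0.9959266188
N(d2) = 0.9813433601
Rho = K*T*exp(-rT)*N(d2) = 0.9600 * 0.0833 * 0.9959266188 * 0.9813433601 = 0.078156


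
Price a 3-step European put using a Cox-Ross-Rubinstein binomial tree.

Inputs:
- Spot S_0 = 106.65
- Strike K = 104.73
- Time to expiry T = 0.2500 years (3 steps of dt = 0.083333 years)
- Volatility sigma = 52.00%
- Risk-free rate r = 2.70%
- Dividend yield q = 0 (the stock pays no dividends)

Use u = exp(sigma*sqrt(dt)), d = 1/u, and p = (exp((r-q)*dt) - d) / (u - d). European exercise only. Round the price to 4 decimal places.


Answer: Price = V(0,0) = 10.5266

Derivation:
dt = T/N = 0.083333
u = exp(sigma*sqrt(dt)) = 1.161963; d = 1/u = 0.860612
p = (exp((r-q)*dt) - d) / (u - d) = 0.470017
Discount per step: exp(-r*dt) = 0.997753
Stock lattice S(k, i) with i counting down-moves:
  k=0: S(0,0) = 106.6500
  k=1: S(1,0) = 123.9234; S(1,1) = 91.7843
  k=2: S(2,0) = 143.9944; S(2,1) = 106.6500; S(2,2) = 78.9907
  k=3: S(3,0) = 167.3162; S(3,1) = 123.9234; S(3,2) = 91.7843; S(3,3) = 67.9804
Terminal payoffs V(N, i) = max(K - S_T, 0):
  V(3,0) = 0.000000; V(3,1) = 0.000000; V(3,2) = 12.945689; V(3,3) = 36.749613
Backward induction: V(k, i) = exp(-r*dt) * [p * V(k+1, i) + (1-p) * V(k+1, i+1)].
  V(2,0) = exp(-r*dt) * [p*0.000000 + (1-p)*0.000000] = 0.000000
  V(2,1) = exp(-r*dt) * [p*0.000000 + (1-p)*12.945689] = 6.845571
  V(2,2) = exp(-r*dt) * [p*12.945689 + (1-p)*36.749613] = 25.503908
  V(1,0) = exp(-r*dt) * [p*0.000000 + (1-p)*6.845571] = 3.619880
  V(1,1) = exp(-r*dt) * [p*6.845571 + (1-p)*25.503908] = 16.696557
  V(0,0) = exp(-r*dt) * [p*3.619880 + (1-p)*16.696557] = 10.526581


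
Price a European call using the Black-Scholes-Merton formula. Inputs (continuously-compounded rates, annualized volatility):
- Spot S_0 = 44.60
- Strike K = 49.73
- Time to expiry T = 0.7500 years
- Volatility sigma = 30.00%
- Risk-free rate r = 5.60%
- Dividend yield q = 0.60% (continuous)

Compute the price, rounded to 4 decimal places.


d1 = (ln(S/K) + (r - q + 0.5*sigma^2) * T) / (sigma * sqrt(T)) = -0.14481682
d2 = d1 - sigma * sqrt(T) = -0.40462444
exp(-rT) = 0.95886978; exp(-qT) = 0.99551011
C = S_0 * exp(-qT) * N(d1) - K * exp(-rT) * N(d2)
N(d1) = 0.44242775; N(d2) = 0.34287679
C = 44.6000 * 0.99551011 * 0.44242775 - 49.7300 * 0.95886978 * 0.34287679 = 3.2937

Answer: Price = 3.2937


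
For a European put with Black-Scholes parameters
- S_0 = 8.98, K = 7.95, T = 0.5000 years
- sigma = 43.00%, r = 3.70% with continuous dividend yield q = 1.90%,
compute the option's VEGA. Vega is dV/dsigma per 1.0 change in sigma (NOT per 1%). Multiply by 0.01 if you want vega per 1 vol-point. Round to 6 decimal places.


Answer: Vega = 2.117950

Derivation:
d1 = 0.5823039263; d2 = 0.2782480104
phi(d1) = 0.3367287851; exp(-qT) = 0.9905449824; exp(-rT) = 0.9816700746
Vega = S * exp(-qT) * phi(d1) * sqrt(T) = 8.9800 * 0.9905449824 * 0.3367287851 * 0.7071067812 = 2.117950


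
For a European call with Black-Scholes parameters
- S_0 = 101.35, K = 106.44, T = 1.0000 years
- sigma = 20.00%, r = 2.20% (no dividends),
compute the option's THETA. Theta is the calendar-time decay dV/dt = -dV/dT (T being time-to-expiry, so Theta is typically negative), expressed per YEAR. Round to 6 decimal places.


Answer: Theta = -4.973361

Derivation:
d1 = -0.0350078661; d2 = -0.2350078661
phi(d1) = 0.3986978933; exp(-qT) = 1.0000000000; exp(-rT) = 0.9782402351
Theta = -S*exp(-qT)*phi(d1)*sigma/(2*sqrt(T)) - r*K*exp(-rT)*N(d2) + q*S*exp(-qT)*N(d1)
N(d1) = 0.4860367343; N(d2) = 0.4071013140; sqrt(T) = 1.0000000000
Term 1 = -101.3500 * 1.0000000000 * 0.3986978933 * 0.2000 / (2 * 1.0000000000) = -4.0408031486
Term 2 = -0.0220 * 106.4400 * 0.9782402351 * 0.4071013140 = -0.9325573992
Term 3 = 0 (no dividend yield, q = 0)
Theta = -4.0408031486 + (-0.9325573992) + (0.0000000000) = -4.973361


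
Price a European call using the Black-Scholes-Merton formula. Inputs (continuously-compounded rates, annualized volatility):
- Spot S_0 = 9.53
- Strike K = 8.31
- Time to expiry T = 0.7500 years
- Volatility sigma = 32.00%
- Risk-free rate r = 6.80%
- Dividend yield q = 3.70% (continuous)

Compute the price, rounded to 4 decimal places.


Answer: Price = 1.7845

Derivation:
d1 = (ln(S/K) + (r - q + 0.5*sigma^2) * T) / (sigma * sqrt(T)) = 0.71676271
d2 = d1 - sigma * sqrt(T) = 0.43963458
exp(-rT) = 0.95027867; exp(-qT) = 0.97263149
C = S_0 * exp(-qT) * N(d1) - K * exp(-rT) * N(d2)
N(d1) = 0.76323974; N(d2) = 0.66989910
C = 9.5300 * 0.97263149 * 0.76323974 - 8.3100 * 0.95027867 * 0.66989910 = 1.7845


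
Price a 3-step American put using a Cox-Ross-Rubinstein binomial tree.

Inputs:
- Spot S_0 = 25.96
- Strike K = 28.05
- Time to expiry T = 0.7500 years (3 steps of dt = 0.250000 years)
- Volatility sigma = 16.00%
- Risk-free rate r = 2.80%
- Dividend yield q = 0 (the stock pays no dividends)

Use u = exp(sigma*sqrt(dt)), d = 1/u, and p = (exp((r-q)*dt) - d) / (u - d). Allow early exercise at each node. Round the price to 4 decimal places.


dt = T/N = 0.250000
u = exp(sigma*sqrt(dt)) = 1.083287; d = 1/u = 0.923116
p = (exp((r-q)*dt) - d) / (u - d) = 0.523867
Discount per step: exp(-r*dt) = 0.993024
Stock lattice S(k, i) with i counting down-moves:
  k=0: S(0,0) = 25.9600
  k=1: S(1,0) = 28.1221; S(1,1) = 23.9641
  k=2: S(2,0) = 30.4643; S(2,1) = 25.9600; S(2,2) = 22.1217
  k=3: S(3,0) = 33.0016; S(3,1) = 28.1221; S(3,2) = 23.9641; S(3,3) = 20.4209
Terminal payoffs V(N, i) = max(K - S_T, 0):
  V(3,0) = 0.000000; V(3,1) = 0.000000; V(3,2) = 4.085900; V(3,3) = 7.629141
Backward induction: V(k, i) = exp(-r*dt) * [p * V(k+1, i) + (1-p) * V(k+1, i+1)]; then take max(V_cont, immediate exercise) for American.
  V(2,0) = exp(-r*dt) * [p*0.000000 + (1-p)*0.000000] = 0.000000; exercise = 0.000000; V(2,0) = max -> 0.000000
  V(2,1) = exp(-r*dt) * [p*0.000000 + (1-p)*4.085900] = 1.931860; exercise = 2.090000; V(2,1) = max -> 2.090000
  V(2,2) = exp(-r*dt) * [p*4.085900 + (1-p)*7.629141] = 5.732683; exercise = 5.928347; V(2,2) = max -> 5.928347
  V(1,0) = exp(-r*dt) * [p*0.000000 + (1-p)*2.090000] = 0.988176; exercise = 0.000000; V(1,0) = max -> 0.988176
  V(1,1) = exp(-r*dt) * [p*2.090000 + (1-p)*5.928347] = 3.890235; exercise = 4.085900; V(1,1) = max -> 4.085900
  V(0,0) = exp(-r*dt) * [p*0.988176 + (1-p)*4.085900] = 2.445922; exercise = 2.090000; V(0,0) = max -> 2.445922

Answer: Price = V(0,0) = 2.4459


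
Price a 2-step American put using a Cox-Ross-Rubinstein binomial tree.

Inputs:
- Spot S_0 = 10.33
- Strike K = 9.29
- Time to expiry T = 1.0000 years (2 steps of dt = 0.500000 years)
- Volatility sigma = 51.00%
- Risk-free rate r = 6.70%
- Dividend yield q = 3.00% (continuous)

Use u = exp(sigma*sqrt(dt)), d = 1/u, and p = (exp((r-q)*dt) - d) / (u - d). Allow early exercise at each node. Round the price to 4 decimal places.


dt = T/N = 0.500000
u = exp(sigma*sqrt(dt)) = 1.434225; d = 1/u = 0.697241
p = (exp((r-q)*dt) - d) / (u - d) = 0.436144
Discount per step: exp(-r*dt) = 0.967055
Stock lattice S(k, i) with i counting down-moves:
  k=0: S(0,0) = 10.3300
  k=1: S(1,0) = 14.8155; S(1,1) = 7.2025
  k=2: S(2,0) = 21.2488; S(2,1) = 10.3300; S(2,2) = 5.0219
Terminal payoffs V(N, i) = max(K - S_T, 0):
  V(2,0) = 0.000000; V(2,1) = 0.000000; V(2,2) = 4.268125
Backward induction: V(k, i) = exp(-r*dt) * [p * V(k+1, i) + (1-p) * V(k+1, i+1)]; then take max(V_cont, immediate exercise) for American.
  V(1,0) = exp(-r*dt) * [p*0.000000 + (1-p)*0.000000] = 0.000000; exercise = 0.000000; V(1,0) = max -> 0.000000
  V(1,1) = exp(-r*dt) * [p*0.000000 + (1-p)*4.268125] = 2.327321; exercise = 2.087503; V(1,1) = max -> 2.327321
  V(0,0) = exp(-r*dt) * [p*0.000000 + (1-p)*2.327321] = 1.269040; exercise = 0.000000; V(0,0) = max -> 1.269040

Answer: Price = V(0,0) = 1.2690


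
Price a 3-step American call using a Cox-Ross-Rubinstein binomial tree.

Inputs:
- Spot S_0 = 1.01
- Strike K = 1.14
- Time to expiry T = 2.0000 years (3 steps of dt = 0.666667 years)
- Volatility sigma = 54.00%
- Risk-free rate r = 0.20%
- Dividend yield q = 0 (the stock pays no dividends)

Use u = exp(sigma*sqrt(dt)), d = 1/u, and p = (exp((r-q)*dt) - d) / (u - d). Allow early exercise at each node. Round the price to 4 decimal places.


Answer: Price = V(0,0) = 0.2806

Derivation:
dt = T/N = 0.666667
u = exp(sigma*sqrt(dt)) = 1.554118; d = 1/u = 0.643452
p = (exp((r-q)*dt) - d) / (u - d) = 0.392990
Discount per step: exp(-r*dt) = 0.998668
Stock lattice S(k, i) with i counting down-moves:
  k=0: S(0,0) = 1.0100
  k=1: S(1,0) = 1.5697; S(1,1) = 0.6499
  k=2: S(2,0) = 2.4394; S(2,1) = 1.0100; S(2,2) = 0.4182
  k=3: S(3,0) = 3.7912; S(3,1) = 1.5697; S(3,2) = 0.6499; S(3,3) = 0.2691
Terminal payoffs V(N, i) = max(S_T - K, 0):
  V(3,0) = 2.651170; V(3,1) = 0.429659; V(3,2) = 0.000000; V(3,3) = 0.000000
Backward induction: V(k, i) = exp(-r*dt) * [p * V(k+1, i) + (1-p) * V(k+1, i+1)]; then take max(V_cont, immediate exercise) for American.
  V(2,0) = exp(-r*dt) * [p*2.651170 + (1-p)*0.429659] = 1.300954; exercise = 1.299435; V(2,0) = max -> 1.300954
  V(2,1) = exp(-r*dt) * [p*0.429659 + (1-p)*0.000000] = 0.168627; exercise = 0.000000; V(2,1) = max -> 0.168627
  V(2,2) = exp(-r*dt) * [p*0.000000 + (1-p)*0.000000] = 0.000000; exercise = 0.000000; V(2,2) = max -> 0.000000
  V(1,0) = exp(-r*dt) * [p*1.300954 + (1-p)*0.168627] = 0.612802; exercise = 0.429659; V(1,0) = max -> 0.612802
  V(1,1) = exp(-r*dt) * [p*0.168627 + (1-p)*0.000000] = 0.066180; exercise = 0.000000; V(1,1) = max -> 0.066180
  V(0,0) = exp(-r*dt) * [p*0.612802 + (1-p)*0.066180] = 0.280623; exercise = 0.000000; V(0,0) = max -> 0.280623


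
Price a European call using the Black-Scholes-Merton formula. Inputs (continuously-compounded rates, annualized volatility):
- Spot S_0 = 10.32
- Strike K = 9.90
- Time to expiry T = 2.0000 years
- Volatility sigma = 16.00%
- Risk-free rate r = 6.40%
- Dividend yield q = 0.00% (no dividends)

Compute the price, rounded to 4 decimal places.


d1 = (ln(S/K) + (r - q + 0.5*sigma^2) * T) / (sigma * sqrt(T)) = 0.86244490
d2 = d1 - sigma * sqrt(T) = 0.63617073
exp(-rT) = 0.87985338; exp(-qT) = 1.00000000
C = S_0 * exp(-qT) * N(d1) - K * exp(-rT) * N(d2)
N(d1) = 0.80577863; N(d2) = 0.73766742
C = 10.3200 * 1.00000000 * 0.80577863 - 9.9000 * 0.87985338 * 0.73766742 = 1.8901

Answer: Price = 1.8901


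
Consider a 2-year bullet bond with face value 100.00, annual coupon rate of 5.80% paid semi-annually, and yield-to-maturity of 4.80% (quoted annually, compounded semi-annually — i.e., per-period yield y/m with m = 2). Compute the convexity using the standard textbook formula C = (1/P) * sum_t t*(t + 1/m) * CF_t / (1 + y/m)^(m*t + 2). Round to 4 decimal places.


Answer: Convexity = 4.5079

Derivation:
Coupon per period c = face * coupon_rate / m = 2.900000
Periods per year m = 2; per-period yield y/m = 0.024000
Number of cashflows N = 4
Cashflows (t years, CF_t, discount factor 1/(1+y/m)^(m*t), PV):
  t = 0.5000: CF_t = 2.900000, DF = 0.976562, PV = 2.832031
  t = 1.0000: CF_t = 2.900000, DF = 0.953674, PV = 2.765656
  t = 1.5000: CF_t = 2.900000, DF = 0.931323, PV = 2.700835
  t = 2.0000: CF_t = 102.900000, DF = 0.909495, PV = 93.587005
Price P = sum_t PV_t = 101.885527
Convexity numerator sum_t t*(t + 1/m) * CF_t / (1+y/m)^(m*t + 2):
  t = 0.5000: term = 1.350418
  t = 1.0000: term = 3.956302
  t = 1.5000: term = 7.727152
  t = 2.0000: term = 446.257614
Convexity = (1/P) * sum = 459.291486 / 101.885527 = 4.507917


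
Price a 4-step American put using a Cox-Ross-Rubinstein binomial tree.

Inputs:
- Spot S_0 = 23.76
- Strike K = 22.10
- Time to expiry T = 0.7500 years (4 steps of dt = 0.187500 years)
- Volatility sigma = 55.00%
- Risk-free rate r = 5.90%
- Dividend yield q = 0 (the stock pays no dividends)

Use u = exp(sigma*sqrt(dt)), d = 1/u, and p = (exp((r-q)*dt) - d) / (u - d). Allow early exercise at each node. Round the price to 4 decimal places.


Answer: Price = V(0,0) = 3.0689

Derivation:
dt = T/N = 0.187500
u = exp(sigma*sqrt(dt)) = 1.268908; d = 1/u = 0.788079
p = (exp((r-q)*dt) - d) / (u - d) = 0.463875
Discount per step: exp(-r*dt) = 0.988998
Stock lattice S(k, i) with i counting down-moves:
  k=0: S(0,0) = 23.7600
  k=1: S(1,0) = 30.1493; S(1,1) = 18.7248
  k=2: S(2,0) = 38.2567; S(2,1) = 23.7600; S(2,2) = 14.7566
  k=3: S(3,0) = 48.5442; S(3,1) = 30.1493; S(3,2) = 18.7248; S(3,3) = 11.6294
  k=4: S(4,0) = 61.5981; S(4,1) = 38.2567; S(4,2) = 23.7600; S(4,3) = 14.7566; S(4,4) = 9.1649
Terminal payoffs V(N, i) = max(K - S_T, 0):
  V(4,0) = 0.000000; V(4,1) = 0.000000; V(4,2) = 0.000000; V(4,3) = 7.343414; V(4,4) = 12.935150
Backward induction: V(k, i) = exp(-r*dt) * [p * V(k+1, i) + (1-p) * V(k+1, i+1)]; then take max(V_cont, immediate exercise) for American.
  V(3,0) = exp(-r*dt) * [p*0.000000 + (1-p)*0.000000] = 0.000000; exercise = 0.000000; V(3,0) = max -> 0.000000
  V(3,1) = exp(-r*dt) * [p*0.000000 + (1-p)*0.000000] = 0.000000; exercise = 0.000000; V(3,1) = max -> 0.000000
  V(3,2) = exp(-r*dt) * [p*0.000000 + (1-p)*7.343414] = 3.893672; exercise = 3.375244; V(3,2) = max -> 3.893672
  V(3,3) = exp(-r*dt) * [p*7.343414 + (1-p)*12.935150] = 10.227511; exercise = 10.470645; V(3,3) = max -> 10.470645
  V(2,0) = exp(-r*dt) * [p*0.000000 + (1-p)*0.000000] = 0.000000; exercise = 0.000000; V(2,0) = max -> 0.000000
  V(2,1) = exp(-r*dt) * [p*0.000000 + (1-p)*3.893672] = 2.064527; exercise = 0.000000; V(2,1) = max -> 2.064527
  V(2,2) = exp(-r*dt) * [p*3.893672 + (1-p)*10.470645] = 7.338120; exercise = 7.343414; V(2,2) = max -> 7.343414
  V(1,0) = exp(-r*dt) * [p*0.000000 + (1-p)*2.064527] = 1.094667; exercise = 0.000000; V(1,0) = max -> 1.094667
  V(1,1) = exp(-r*dt) * [p*2.064527 + (1-p)*7.343414] = 4.840819; exercise = 3.375244; V(1,1) = max -> 4.840819
  V(0,0) = exp(-r*dt) * [p*1.094667 + (1-p)*4.840819] = 3.068933; exercise = 0.000000; V(0,0) = max -> 3.068933


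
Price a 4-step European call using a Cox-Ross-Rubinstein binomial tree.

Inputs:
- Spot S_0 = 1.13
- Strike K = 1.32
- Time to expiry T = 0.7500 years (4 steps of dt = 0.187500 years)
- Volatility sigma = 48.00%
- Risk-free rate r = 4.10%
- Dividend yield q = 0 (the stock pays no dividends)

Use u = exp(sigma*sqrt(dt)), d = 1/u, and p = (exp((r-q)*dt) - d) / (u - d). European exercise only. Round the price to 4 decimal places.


Answer: Price = V(0,0) = 0.1411

Derivation:
dt = T/N = 0.187500
u = exp(sigma*sqrt(dt)) = 1.231024; d = 1/u = 0.812332
p = (exp((r-q)*dt) - d) / (u - d) = 0.466656
Discount per step: exp(-r*dt) = 0.992342
Stock lattice S(k, i) with i counting down-moves:
  k=0: S(0,0) = 1.1300
  k=1: S(1,0) = 1.3911; S(1,1) = 0.9179
  k=2: S(2,0) = 1.7124; S(2,1) = 1.1300; S(2,2) = 0.7457
  k=3: S(3,0) = 2.1080; S(3,1) = 1.3911; S(3,2) = 0.9179; S(3,3) = 0.6057
  k=4: S(4,0) = 2.5950; S(4,1) = 1.7124; S(4,2) = 1.1300; S(4,3) = 0.7457; S(4,4) = 0.4921
Terminal payoffs V(N, i) = max(S_T - K, 0):
  V(4,0) = 1.275040; V(4,1) = 0.392424; V(4,2) = 0.000000; V(4,3) = 0.000000; V(4,4) = 0.000000
Backward induction: V(k, i) = exp(-r*dt) * [p * V(k+1, i) + (1-p) * V(k+1, i+1)].
  V(3,0) = exp(-r*dt) * [p*1.275040 + (1-p)*0.392424] = 0.798143
  V(3,1) = exp(-r*dt) * [p*0.392424 + (1-p)*0.000000] = 0.181725
  V(3,2) = exp(-r*dt) * [p*0.000000 + (1-p)*0.000000] = 0.000000
  V(3,3) = exp(-r*dt) * [p*0.000000 + (1-p)*0.000000] = 0.000000
  V(2,0) = exp(-r*dt) * [p*0.798143 + (1-p)*0.181725] = 0.465786
  V(2,1) = exp(-r*dt) * [p*0.181725 + (1-p)*0.000000] = 0.084154
  V(2,2) = exp(-r*dt) * [p*0.000000 + (1-p)*0.000000] = 0.000000
  V(1,0) = exp(-r*dt) * [p*0.465786 + (1-p)*0.084154] = 0.260236
  V(1,1) = exp(-r*dt) * [p*0.084154 + (1-p)*0.000000] = 0.038970
  V(0,0) = exp(-r*dt) * [p*0.260236 + (1-p)*0.038970] = 0.141136


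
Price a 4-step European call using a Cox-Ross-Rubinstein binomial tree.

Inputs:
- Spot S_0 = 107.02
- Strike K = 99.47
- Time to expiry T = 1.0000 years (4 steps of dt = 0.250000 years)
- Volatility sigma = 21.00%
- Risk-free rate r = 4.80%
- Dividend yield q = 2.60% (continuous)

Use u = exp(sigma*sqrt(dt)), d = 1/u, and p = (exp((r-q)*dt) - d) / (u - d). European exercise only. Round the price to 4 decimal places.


dt = T/N = 0.250000
u = exp(sigma*sqrt(dt)) = 1.110711; d = 1/u = 0.900325
p = (exp((r-q)*dt) - d) / (u - d) = 0.499989
Discount per step: exp(-r*dt) = 0.988072
Stock lattice S(k, i) with i counting down-moves:
  k=0: S(0,0) = 107.0200
  k=1: S(1,0) = 118.8682; S(1,1) = 96.3527
  k=2: S(2,0) = 132.0282; S(2,1) = 107.0200; S(2,2) = 86.7487
  k=3: S(3,0) = 146.6452; S(3,1) = 118.8682; S(3,2) = 96.3527; S(3,3) = 78.1020
  k=4: S(4,0) = 162.8803; S(4,1) = 132.0282; S(4,2) = 107.0200; S(4,3) = 86.7487; S(4,4) = 70.3172
Terminal payoffs V(N, i) = max(S_T - K, 0):
  V(4,0) = 63.410326; V(4,1) = 32.558226; V(4,2) = 7.550000; V(4,3) = 0.000000; V(4,4) = 0.000000
Backward induction: V(k, i) = exp(-r*dt) * [p * V(k+1, i) + (1-p) * V(k+1, i+1)].
  V(3,0) = exp(-r*dt) * [p*63.410326 + (1-p)*32.558226] = 47.411556
  V(3,1) = exp(-r*dt) * [p*32.558226 + (1-p)*7.550000] = 19.814618
  V(3,2) = exp(-r*dt) * [p*7.550000 + (1-p)*0.000000] = 3.729885
  V(3,3) = exp(-r*dt) * [p*0.000000 + (1-p)*0.000000] = 0.000000
  V(2,0) = exp(-r*dt) * [p*47.411556 + (1-p)*19.814618] = 33.211828
  V(2,1) = exp(-r*dt) * [p*19.814618 + (1-p)*3.729885] = 11.631647
  V(2,2) = exp(-r*dt) * [p*3.729885 + (1-p)*0.000000] = 1.842655
  V(1,0) = exp(-r*dt) * [p*33.211828 + (1-p)*11.631647] = 22.154040
  V(1,1) = exp(-r*dt) * [p*11.631647 + (1-p)*1.842655] = 6.656677
  V(0,0) = exp(-r*dt) * [p*22.154040 + (1-p)*6.656677] = 14.233351

Answer: Price = V(0,0) = 14.2334


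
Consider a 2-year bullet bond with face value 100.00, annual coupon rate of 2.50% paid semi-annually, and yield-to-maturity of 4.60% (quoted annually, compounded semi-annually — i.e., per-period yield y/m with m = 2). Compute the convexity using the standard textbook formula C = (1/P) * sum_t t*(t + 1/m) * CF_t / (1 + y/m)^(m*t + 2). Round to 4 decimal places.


Coupon per period c = face * coupon_rate / m = 1.250000
Periods per year m = 2; per-period yield y/m = 0.023000
Number of cashflows N = 4
Cashflows (t years, CF_t, discount factor 1/(1+y/m)^(m*t), PV):
  t = 0.5000: CF_t = 1.250000, DF = 0.977517, PV = 1.221896
  t = 1.0000: CF_t = 1.250000, DF = 0.955540, PV = 1.194425
  t = 1.5000: CF_t = 1.250000, DF = 0.934056, PV = 1.167570
  t = 2.0000: CF_t = 101.250000, DF = 0.913056, PV = 92.446931
Price P = sum_t PV_t = 96.030822
Convexity numerator sum_t t*(t + 1/m) * CF_t / (1+y/m)^(m*t + 2):
  t = 0.5000: term = 0.583785
  t = 1.0000: term = 1.711980
  t = 1.5000: term = 3.346980
  t = 2.0000: term = 441.683559
Convexity = (1/P) * sum = 447.326305 / 96.030822 = 4.658153

Answer: Convexity = 4.6582


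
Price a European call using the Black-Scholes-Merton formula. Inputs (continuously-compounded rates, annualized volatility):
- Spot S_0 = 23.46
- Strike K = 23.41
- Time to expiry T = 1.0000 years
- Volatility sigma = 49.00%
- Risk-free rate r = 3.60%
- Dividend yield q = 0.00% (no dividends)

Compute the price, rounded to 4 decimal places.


Answer: Price = 4.9077

Derivation:
d1 = (ln(S/K) + (r - q + 0.5*sigma^2) * T) / (sigma * sqrt(T)) = 0.32282360
d2 = d1 - sigma * sqrt(T) = -0.16717640
exp(-rT) = 0.96464029; exp(-qT) = 1.00000000
C = S_0 * exp(-qT) * N(d1) - K * exp(-rT) * N(d2)
N(d1) = 0.62658558; N(d2) = 0.43361562
C = 23.4600 * 1.00000000 * 0.62658558 - 23.4100 * 0.96464029 * 0.43361562 = 4.9077


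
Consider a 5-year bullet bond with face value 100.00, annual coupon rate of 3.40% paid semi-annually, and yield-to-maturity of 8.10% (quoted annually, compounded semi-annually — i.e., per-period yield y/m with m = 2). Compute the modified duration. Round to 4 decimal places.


Coupon per period c = face * coupon_rate / m = 1.700000
Periods per year m = 2; per-period yield y/m = 0.040500
Number of cashflows N = 10
Cashflows (t years, CF_t, discount factor 1/(1+y/m)^(m*t), PV):
  t = 0.5000: CF_t = 1.700000, DF = 0.961076, PV = 1.633830
  t = 1.0000: CF_t = 1.700000, DF = 0.923668, PV = 1.570235
  t = 1.5000: CF_t = 1.700000, DF = 0.887715, PV = 1.509116
  t = 2.0000: CF_t = 1.700000, DF = 0.853162, PV = 1.450376
  t = 2.5000: CF_t = 1.700000, DF = 0.819954, PV = 1.393922
  t = 3.0000: CF_t = 1.700000, DF = 0.788039, PV = 1.339666
  t = 3.5000: CF_t = 1.700000, DF = 0.757365, PV = 1.287521
  t = 4.0000: CF_t = 1.700000, DF = 0.727886, PV = 1.237406
  t = 4.5000: CF_t = 1.700000, DF = 0.699554, PV = 1.189242
  t = 5.0000: CF_t = 101.700000, DF = 0.672325, PV = 68.375436
Price P = sum_t PV_t = 80.986750
First compute Macaulay numerator sum_t t * PV_t:
  t * PV_t at t = 0.5000: 0.816915
  t * PV_t at t = 1.0000: 1.570235
  t * PV_t at t = 1.5000: 2.263674
  t * PV_t at t = 2.0000: 2.900752
  t * PV_t at t = 2.5000: 3.484805
  t * PV_t at t = 3.0000: 4.018997
  t * PV_t at t = 3.5000: 4.506324
  t * PV_t at t = 4.0000: 4.949624
  t * PV_t at t = 4.5000: 5.351588
  t * PV_t at t = 5.0000: 341.877179
Macaulay duration D = 371.740093 / 80.986750 = 4.590135
Modified duration = D / (1 + y/m) = 4.590135 / (1 + 0.040500) = 4.411470

Answer: Modified duration = 4.4115


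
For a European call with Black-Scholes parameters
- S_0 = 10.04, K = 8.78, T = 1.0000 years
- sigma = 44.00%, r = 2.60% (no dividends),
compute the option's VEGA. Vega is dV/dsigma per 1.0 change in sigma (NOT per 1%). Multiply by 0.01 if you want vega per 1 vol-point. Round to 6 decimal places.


Answer: Vega = 3.377681

Derivation:
d1 = 0.5838652423; d2 = 0.1438652423
phi(d1) = 0.3364223737; exp(-qT) = 1.0000000000; exp(-rT) = 0.9743350896
Vega = S * exp(-qT) * phi(d1) * sqrt(T) = 10.0400 * 1.0000000000 * 0.3364223737 * 1.0000000000 = 3.377681


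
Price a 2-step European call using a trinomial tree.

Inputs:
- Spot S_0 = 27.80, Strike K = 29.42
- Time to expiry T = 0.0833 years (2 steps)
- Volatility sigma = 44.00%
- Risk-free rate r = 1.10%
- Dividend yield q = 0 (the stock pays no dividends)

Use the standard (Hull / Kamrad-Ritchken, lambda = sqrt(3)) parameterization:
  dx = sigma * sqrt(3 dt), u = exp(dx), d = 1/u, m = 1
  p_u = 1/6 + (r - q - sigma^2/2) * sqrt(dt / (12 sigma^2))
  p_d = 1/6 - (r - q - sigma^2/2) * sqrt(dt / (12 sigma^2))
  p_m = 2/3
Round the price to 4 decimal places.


dt = T/N = 0.041650; dx = sigma*sqrt(3*dt) = 0.155532
u = exp(dx) = 1.168280; d = 1/u = 0.855959
p_u = 0.155178, p_m = 0.666667, p_d = 0.178155
Discount per step: exp(-r*dt) = 0.999542
Stock lattice S(k, j) with j the centered position index:
  k=0: S(0,+0) = 27.8000
  k=1: S(1,-1) = 23.7957; S(1,+0) = 27.8000; S(1,+1) = 32.4782
  k=2: S(2,-2) = 20.3681; S(2,-1) = 23.7957; S(2,+0) = 27.8000; S(2,+1) = 32.4782; S(2,+2) = 37.9436
Terminal payoffs V(N, j) = max(S_T - K, 0):
  V(2,-2) = 0.000000; V(2,-1) = 0.000000; V(2,+0) = 0.000000; V(2,+1) = 3.058177; V(2,+2) = 8.523597
Backward induction: V(k, j) = exp(-r*dt) * [p_u * V(k+1, j+1) + p_m * V(k+1, j) + p_d * V(k+1, j-1)]
  V(1,-1) = exp(-r*dt) * [p_u*0.000000 + p_m*0.000000 + p_d*0.000000] = 0.000000
  V(1,+0) = exp(-r*dt) * [p_u*3.058177 + p_m*0.000000 + p_d*0.000000] = 0.474346
  V(1,+1) = exp(-r*dt) * [p_u*8.523597 + p_m*3.058177 + p_d*0.000000] = 3.359924
  V(0,+0) = exp(-r*dt) * [p_u*3.359924 + p_m*0.474346 + p_d*0.000000] = 0.837235

Answer: Price = V(0,0) = 0.8372


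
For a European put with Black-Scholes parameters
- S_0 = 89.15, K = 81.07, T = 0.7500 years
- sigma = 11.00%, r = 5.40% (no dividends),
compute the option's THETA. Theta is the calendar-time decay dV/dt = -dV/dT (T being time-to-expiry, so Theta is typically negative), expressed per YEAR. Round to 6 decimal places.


Answer: Theta = -0.410978

Derivation:
d1 = 1.4700898306; d2 = 1.3748270362
phi(d1) = 0.1354001801; exp(-qT) = 1.0000000000; exp(-rT) = 0.9603091645
Theta = -S*exp(-qT)*phi(d1)*sigma/(2*sqrt(T)) + r*K*exp(-rT)*N(-d2) - q*S*exp(-qT)*N(-d1)
N(-d1) = 0.0707687131; N(-d2) = 0.0845925370; sqrt(T) = 0.8660254038
Term 1 = -89.1500 * 1.0000000000 * 0.1354001801 * 0.1100 / (2 * 0.8660254038) = -0.7666067648
Term 2 = 0.0540 * 81.0700 * 0.9603091645 * 0.0845925370 = 0.3556289081
Term 3 = 0 (no dividend yield, q = 0)
Theta = -0.7666067648 + (0.3556289081) + (0.0000000000) = -0.410978


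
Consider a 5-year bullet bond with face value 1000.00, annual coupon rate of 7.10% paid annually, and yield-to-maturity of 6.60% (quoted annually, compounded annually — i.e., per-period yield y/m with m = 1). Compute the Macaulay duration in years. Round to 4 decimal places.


Answer: Macaulay duration = 4.3866 years

Derivation:
Coupon per period c = face * coupon_rate / m = 71.000000
Periods per year m = 1; per-period yield y/m = 0.066000
Number of cashflows N = 5
Cashflows (t years, CF_t, discount factor 1/(1+y/m)^(m*t), PV):
  t = 1.0000: CF_t = 71.000000, DF = 0.938086, PV = 66.604128
  t = 2.0000: CF_t = 71.000000, DF = 0.880006, PV = 62.480420
  t = 3.0000: CF_t = 71.000000, DF = 0.825521, PV = 58.612026
  t = 4.0000: CF_t = 71.000000, DF = 0.774410, PV = 54.983139
  t = 5.0000: CF_t = 1071.000000, DF = 0.726464, PV = 778.042727
Price P = sum_t PV_t = 1020.722440
Macaulay numerator sum_t t * PV_t:
  t * PV_t at t = 1.0000: 66.604128
  t * PV_t at t = 2.0000: 124.960840
  t * PV_t at t = 3.0000: 175.836078
  t * PV_t at t = 4.0000: 219.932556
  t * PV_t at t = 5.0000: 3890.213635
Macaulay duration D = (sum_t t * PV_t) / P = 4477.547237 / 1020.722440 = 4.386645


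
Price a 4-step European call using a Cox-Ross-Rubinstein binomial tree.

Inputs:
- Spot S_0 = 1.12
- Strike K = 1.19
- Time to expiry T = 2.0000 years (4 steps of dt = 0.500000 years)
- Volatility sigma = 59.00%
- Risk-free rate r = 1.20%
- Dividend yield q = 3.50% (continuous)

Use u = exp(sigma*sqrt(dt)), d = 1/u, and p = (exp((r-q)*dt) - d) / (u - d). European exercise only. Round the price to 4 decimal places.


dt = T/N = 0.500000
u = exp(sigma*sqrt(dt)) = 1.517695; d = 1/u = 0.658894
p = (exp((r-q)*dt) - d) / (u - d) = 0.383875
Discount per step: exp(-r*dt) = 0.994018
Stock lattice S(k, i) with i counting down-moves:
  k=0: S(0,0) = 1.1200
  k=1: S(1,0) = 1.6998; S(1,1) = 0.7380
  k=2: S(2,0) = 2.5798; S(2,1) = 1.1200; S(2,2) = 0.4862
  k=3: S(3,0) = 3.9154; S(3,1) = 1.6998; S(3,2) = 0.7380; S(3,3) = 0.3204
  k=4: S(4,0) = 5.9423; S(4,1) = 2.5798; S(4,2) = 1.1200; S(4,3) = 0.4862; S(4,4) = 0.2111
Terminal payoffs V(N, i) = max(S_T - K, 0):
  V(4,0) = 4.752326; V(4,1) = 1.389807; V(4,2) = 0.000000; V(4,3) = 0.000000; V(4,4) = 0.000000
Backward induction: V(k, i) = exp(-r*dt) * [p * V(k+1, i) + (1-p) * V(k+1, i+1)].
  V(3,0) = exp(-r*dt) * [p*4.752326 + (1-p)*1.389807] = 2.664557
  V(3,1) = exp(-r*dt) * [p*1.389807 + (1-p)*0.000000] = 0.530320
  V(3,2) = exp(-r*dt) * [p*0.000000 + (1-p)*0.000000] = 0.000000
  V(3,3) = exp(-r*dt) * [p*0.000000 + (1-p)*0.000000] = 0.000000
  V(2,0) = exp(-r*dt) * [p*2.664557 + (1-p)*0.530320] = 1.341526
  V(2,1) = exp(-r*dt) * [p*0.530320 + (1-p)*0.000000] = 0.202359
  V(2,2) = exp(-r*dt) * [p*0.000000 + (1-p)*0.000000] = 0.000000
  V(1,0) = exp(-r*dt) * [p*1.341526 + (1-p)*0.202359] = 0.635830
  V(1,1) = exp(-r*dt) * [p*0.202359 + (1-p)*0.000000] = 0.077216
  V(0,0) = exp(-r*dt) * [p*0.635830 + (1-p)*0.077216] = 0.289909

Answer: Price = V(0,0) = 0.2899


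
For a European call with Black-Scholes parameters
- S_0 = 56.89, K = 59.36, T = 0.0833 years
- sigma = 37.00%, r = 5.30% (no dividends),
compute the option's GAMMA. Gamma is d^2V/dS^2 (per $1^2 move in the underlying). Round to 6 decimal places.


Answer: Gamma = 0.062716

Derivation:
d1 = -0.3032560116; d2 = -0.4100444473
phi(d1) = 0.3810134367; exp(-qT) = 1.0000000000; exp(-rT) = 0.9955948313
Gamma = exp(-qT) * phi(d1) / (S * sigma * sqrt(T)) = 1.0000000000 * 0.3810134367 / (56.8900 * 0.3700 * 0.2886173938) = 0.062716


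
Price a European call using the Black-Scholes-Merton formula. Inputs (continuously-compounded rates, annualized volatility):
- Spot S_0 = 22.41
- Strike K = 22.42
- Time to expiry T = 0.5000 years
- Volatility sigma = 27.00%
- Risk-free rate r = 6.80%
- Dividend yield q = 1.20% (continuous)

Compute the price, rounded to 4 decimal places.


Answer: Price = 1.9911

Derivation:
d1 = (ln(S/K) + (r - q + 0.5*sigma^2) * T) / (sigma * sqrt(T)) = 0.23978185
d2 = d1 - sigma * sqrt(T) = 0.04886302
exp(-rT) = 0.96657150; exp(-qT) = 0.99401796
C = S_0 * exp(-qT) * N(d1) - K * exp(-rT) * N(d2)
N(d1) = 0.59475031; N(d2) = 0.51948577
C = 22.4100 * 0.99401796 * 0.59475031 - 22.4200 * 0.96657150 * 0.51948577 = 1.9911


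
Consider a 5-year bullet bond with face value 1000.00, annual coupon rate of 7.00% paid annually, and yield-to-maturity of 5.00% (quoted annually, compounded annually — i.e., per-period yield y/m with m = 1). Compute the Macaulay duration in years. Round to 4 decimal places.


Answer: Macaulay duration = 4.4150 years

Derivation:
Coupon per period c = face * coupon_rate / m = 70.000000
Periods per year m = 1; per-period yield y/m = 0.050000
Number of cashflows N = 5
Cashflows (t years, CF_t, discount factor 1/(1+y/m)^(m*t), PV):
  t = 1.0000: CF_t = 70.000000, DF = 0.952381, PV = 66.666667
  t = 2.0000: CF_t = 70.000000, DF = 0.907029, PV = 63.492063
  t = 3.0000: CF_t = 70.000000, DF = 0.863838, PV = 60.468632
  t = 4.0000: CF_t = 70.000000, DF = 0.822702, PV = 57.589173
  t = 5.0000: CF_t = 1070.000000, DF = 0.783526, PV = 838.372998
Price P = sum_t PV_t = 1086.589533
Macaulay numerator sum_t t * PV_t:
  t * PV_t at t = 1.0000: 66.666667
  t * PV_t at t = 2.0000: 126.984127
  t * PV_t at t = 3.0000: 181.405896
  t * PV_t at t = 4.0000: 230.356693
  t * PV_t at t = 5.0000: 4191.864991
Macaulay duration D = (sum_t t * PV_t) / P = 4797.278373 / 1086.589533 = 4.414987


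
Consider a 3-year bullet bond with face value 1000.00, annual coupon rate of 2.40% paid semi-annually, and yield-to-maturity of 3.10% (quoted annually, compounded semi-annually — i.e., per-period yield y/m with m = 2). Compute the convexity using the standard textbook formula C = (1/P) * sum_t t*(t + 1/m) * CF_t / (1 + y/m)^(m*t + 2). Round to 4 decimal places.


Coupon per period c = face * coupon_rate / m = 12.000000
Periods per year m = 2; per-period yield y/m = 0.015500
Number of cashflows N = 6
Cashflows (t years, CF_t, discount factor 1/(1+y/m)^(m*t), PV):
  t = 0.5000: CF_t = 12.000000, DF = 0.984737, PV = 11.816839
  t = 1.0000: CF_t = 12.000000, DF = 0.969706, PV = 11.636474
  t = 1.5000: CF_t = 12.000000, DF = 0.954905, PV = 11.458861
  t = 2.0000: CF_t = 12.000000, DF = 0.940330, PV = 11.283960
  t = 2.5000: CF_t = 12.000000, DF = 0.925977, PV = 11.111728
  t = 3.0000: CF_t = 1012.000000, DF = 0.911844, PV = 922.785892
Price P = sum_t PV_t = 980.093754
Convexity numerator sum_t t*(t + 1/m) * CF_t / (1+y/m)^(m*t + 2):
  t = 0.5000: term = 5.729431
  t = 1.0000: term = 16.925940
  t = 1.5000: term = 33.335184
  t = 2.0000: term = 54.710626
  t = 2.5000: term = 80.813332
  t = 3.0000: term = 9395.727002
Convexity = (1/P) * sum = 9587.241516 / 980.093754 = 9.781964

Answer: Convexity = 9.7820


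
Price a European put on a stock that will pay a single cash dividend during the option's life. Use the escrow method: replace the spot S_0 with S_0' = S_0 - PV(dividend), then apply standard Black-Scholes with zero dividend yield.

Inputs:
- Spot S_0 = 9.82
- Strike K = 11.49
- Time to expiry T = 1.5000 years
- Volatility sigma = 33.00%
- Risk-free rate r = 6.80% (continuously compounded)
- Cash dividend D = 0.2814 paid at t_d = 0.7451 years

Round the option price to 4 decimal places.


PV(D) = D * exp(-r * t_d) = 0.2814 * 0.95059536 = 0.26749753
S_0' = S_0 - PV(D) = 9.8200 - 0.26749753 = 9.55250247
d1 = (ln(S_0'/K) + (r + sigma^2/2)*T) / (sigma*sqrt(T)) = -0.00247159
d2 = d1 - sigma*sqrt(T) = -0.40663740
exp(-rT) = 0.90302955
N(-d1) = 0.50098602; N(-d2) = 0.65786284
P = K * exp(-rT) * N(-d2) - S_0' * N(-d1) = 11.4900 * 0.90302955 * 0.65786284 - 9.55250247 * 0.50098602 = 2.0402

Answer: Price = 2.0402


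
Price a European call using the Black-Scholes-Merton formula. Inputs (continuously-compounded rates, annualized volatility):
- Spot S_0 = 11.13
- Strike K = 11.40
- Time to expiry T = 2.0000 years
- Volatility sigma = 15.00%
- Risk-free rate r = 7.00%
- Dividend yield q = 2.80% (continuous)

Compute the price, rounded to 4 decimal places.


d1 = (ln(S/K) + (r - q + 0.5*sigma^2) * T) / (sigma * sqrt(T)) = 0.38905397
d2 = d1 - sigma * sqrt(T) = 0.17692193
exp(-rT) = 0.86935824; exp(-qT) = 0.94553914
C = S_0 * exp(-qT) * N(d1) - K * exp(-rT) * N(d2)
N(d1) = 0.65138189; N(d2) = 0.57021515
C = 11.1300 * 0.94553914 * 0.65138189 - 11.4000 * 0.86935824 * 0.57021515 = 1.2038

Answer: Price = 1.2038


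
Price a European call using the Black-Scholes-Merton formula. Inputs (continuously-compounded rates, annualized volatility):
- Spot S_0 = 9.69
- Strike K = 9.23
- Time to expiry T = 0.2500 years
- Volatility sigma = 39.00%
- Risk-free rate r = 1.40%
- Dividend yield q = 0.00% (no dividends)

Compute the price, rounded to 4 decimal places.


d1 = (ln(S/K) + (r - q + 0.5*sigma^2) * T) / (sigma * sqrt(T)) = 0.36486091
d2 = d1 - sigma * sqrt(T) = 0.16986091
exp(-rT) = 0.99650612; exp(-qT) = 1.00000000
C = S_0 * exp(-qT) * N(d1) - K * exp(-rT) * N(d2)
N(d1) = 0.64239238; N(d2) = 0.56744024
C = 9.6900 * 1.00000000 * 0.64239238 - 9.2300 * 0.99650612 * 0.56744024 = 1.0056

Answer: Price = 1.0056


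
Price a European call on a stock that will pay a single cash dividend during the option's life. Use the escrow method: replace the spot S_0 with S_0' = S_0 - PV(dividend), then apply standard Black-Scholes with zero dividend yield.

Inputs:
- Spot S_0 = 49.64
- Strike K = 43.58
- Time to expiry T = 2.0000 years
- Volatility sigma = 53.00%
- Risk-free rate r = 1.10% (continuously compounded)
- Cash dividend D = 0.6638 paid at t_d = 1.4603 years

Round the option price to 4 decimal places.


Answer: Price = 16.7798

Derivation:
PV(D) = D * exp(-r * t_d) = 0.6638 * 0.98406503 = 0.65322236
S_0' = S_0 - PV(D) = 49.6400 - 0.65322236 = 48.98677764
d1 = (ln(S_0'/K) + (r + sigma^2/2)*T) / (sigma*sqrt(T)) = 0.56015143
d2 = d1 - sigma*sqrt(T) = -0.18938176
exp(-rT) = 0.97824024
N(d1) = 0.71231192; N(d2) = 0.42489681
C = S_0' * N(d1) - K * exp(-rT) * N(d2) = 48.98677764 * 0.71231192 - 43.5800 * 0.97824024 * 0.42489681 = 16.7798


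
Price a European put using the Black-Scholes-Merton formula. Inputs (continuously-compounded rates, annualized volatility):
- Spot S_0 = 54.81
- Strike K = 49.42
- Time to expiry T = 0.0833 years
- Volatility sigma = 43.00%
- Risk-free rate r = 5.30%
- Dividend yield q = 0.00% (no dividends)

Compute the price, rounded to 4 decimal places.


d1 = (ln(S/K) + (r - q + 0.5*sigma^2) * T) / (sigma * sqrt(T)) = 0.93173520
d2 = d1 - sigma * sqrt(T) = 0.80762972
exp(-rT) = 0.99559483; exp(-qT) = 1.00000000
P = K * exp(-rT) * N(-d2) - S_0 * exp(-qT) * N(-d1)
N(-d1) = 0.17573670; N(-d2) = 0.20965189
P = 49.4200 * 0.99559483 * 0.20965189 - 54.8100 * 1.00000000 * 0.17573670 = 0.6832

Answer: Price = 0.6832


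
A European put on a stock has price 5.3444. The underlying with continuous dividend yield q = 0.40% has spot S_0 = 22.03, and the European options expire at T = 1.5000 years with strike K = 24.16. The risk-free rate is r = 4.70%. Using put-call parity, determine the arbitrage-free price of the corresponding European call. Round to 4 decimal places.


Answer: Call price = 4.7272

Derivation:
Put-call parity: C - P = S_0 * exp(-qT) - K * exp(-rT).
S_0 * exp(-qT) = 22.0300 * 0.99401796 = 21.89821575
K * exp(-rT) = 24.1600 * 0.93192774 = 22.51537419
C = P + S*exp(-qT) - K*exp(-rT)
C = 5.3444 + 21.89821575 - 22.51537419 = 4.7272


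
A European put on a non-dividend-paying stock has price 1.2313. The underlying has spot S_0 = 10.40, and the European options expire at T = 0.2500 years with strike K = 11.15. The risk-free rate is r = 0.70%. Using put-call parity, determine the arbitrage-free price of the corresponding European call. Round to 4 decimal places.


Put-call parity: C - P = S_0 * exp(-qT) - K * exp(-rT).
S_0 * exp(-qT) = 10.4000 * 1.00000000 = 10.40000000
K * exp(-rT) = 11.1500 * 0.99825153 = 11.13050456
C = P + S*exp(-qT) - K*exp(-rT)
C = 1.2313 + 10.40000000 - 11.13050456 = 0.5008

Answer: Call price = 0.5008


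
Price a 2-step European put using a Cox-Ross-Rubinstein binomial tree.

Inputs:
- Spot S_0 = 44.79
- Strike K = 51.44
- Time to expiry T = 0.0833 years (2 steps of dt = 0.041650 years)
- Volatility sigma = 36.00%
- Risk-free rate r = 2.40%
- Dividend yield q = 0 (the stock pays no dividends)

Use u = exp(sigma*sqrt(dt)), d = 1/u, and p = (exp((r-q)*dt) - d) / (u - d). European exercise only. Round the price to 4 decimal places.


dt = T/N = 0.041650
u = exp(sigma*sqrt(dt)) = 1.076236; d = 1/u = 0.929164
p = (exp((r-q)*dt) - d) / (u - d) = 0.488441
Discount per step: exp(-r*dt) = 0.999001
Stock lattice S(k, i) with i counting down-moves:
  k=0: S(0,0) = 44.7900
  k=1: S(1,0) = 48.2046; S(1,1) = 41.6173
  k=2: S(2,0) = 51.8796; S(2,1) = 44.7900; S(2,2) = 38.6693
Terminal payoffs V(N, i) = max(K - S_T, 0):
  V(2,0) = 0.000000; V(2,1) = 6.650000; V(2,2) = 12.770742
Backward induction: V(k, i) = exp(-r*dt) * [p * V(k+1, i) + (1-p) * V(k+1, i+1)].
  V(1,0) = exp(-r*dt) * [p*0.000000 + (1-p)*6.650000] = 3.398470
  V(1,1) = exp(-r*dt) * [p*6.650000 + (1-p)*12.770742] = 9.771350
  V(0,0) = exp(-r*dt) * [p*3.398470 + (1-p)*9.771350] = 6.651922

Answer: Price = V(0,0) = 6.6519


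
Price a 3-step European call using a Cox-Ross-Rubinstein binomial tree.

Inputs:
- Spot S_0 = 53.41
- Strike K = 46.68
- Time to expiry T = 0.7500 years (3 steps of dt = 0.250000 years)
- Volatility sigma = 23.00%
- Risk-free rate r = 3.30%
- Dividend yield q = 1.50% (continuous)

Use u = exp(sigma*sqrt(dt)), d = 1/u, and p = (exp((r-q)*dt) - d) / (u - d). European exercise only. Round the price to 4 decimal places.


dt = T/N = 0.250000
u = exp(sigma*sqrt(dt)) = 1.121873; d = 1/u = 0.891366
p = (exp((r-q)*dt) - d) / (u - d) = 0.490848
Discount per step: exp(-r*dt) = 0.991784
Stock lattice S(k, i) with i counting down-moves:
  k=0: S(0,0) = 53.4100
  k=1: S(1,0) = 59.9193; S(1,1) = 47.6079
  k=2: S(2,0) = 67.2218; S(2,1) = 53.4100; S(2,2) = 42.4360
  k=3: S(3,0) = 75.4144; S(3,1) = 59.9193; S(3,2) = 47.6079; S(3,3) = 37.8260
Terminal payoffs V(N, i) = max(S_T - K, 0):
  V(3,0) = 28.734382; V(3,1) = 13.239260; V(3,2) = 0.927866; V(3,3) = 0.000000
Backward induction: V(k, i) = exp(-r*dt) * [p * V(k+1, i) + (1-p) * V(k+1, i+1)].
  V(2,0) = exp(-r*dt) * [p*28.734382 + (1-p)*13.239260] = 20.673743
  V(2,1) = exp(-r*dt) * [p*13.239260 + (1-p)*0.927866] = 6.913613
  V(2,2) = exp(-r*dt) * [p*0.927866 + (1-p)*0.000000] = 0.451699
  V(1,0) = exp(-r*dt) * [p*20.673743 + (1-p)*6.913613] = 13.555447
  V(1,1) = exp(-r*dt) * [p*6.913613 + (1-p)*0.451699] = 3.593744
  V(0,0) = exp(-r*dt) * [p*13.555447 + (1-p)*3.593744] = 8.413724

Answer: Price = V(0,0) = 8.4137
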